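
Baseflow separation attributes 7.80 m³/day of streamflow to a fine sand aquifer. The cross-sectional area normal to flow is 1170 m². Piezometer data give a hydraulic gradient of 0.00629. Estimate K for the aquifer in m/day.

Hydraulic gradient i = 0.00629.
From Q = K·A·i, K = Q / (A·i) = 7.80 / (1170 × 0.006290) = 1.060 m/day.

1.06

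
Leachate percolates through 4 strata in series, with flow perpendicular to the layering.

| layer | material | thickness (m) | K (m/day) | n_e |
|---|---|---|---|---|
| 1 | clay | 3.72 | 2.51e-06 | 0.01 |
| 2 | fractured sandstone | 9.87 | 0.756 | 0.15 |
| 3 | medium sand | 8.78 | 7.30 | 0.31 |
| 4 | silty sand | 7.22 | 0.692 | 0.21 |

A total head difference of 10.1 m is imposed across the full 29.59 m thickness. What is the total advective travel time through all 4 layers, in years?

With flow normal to the layers, continuity requires the same specific discharge q through every layer.
Σ(b_i/K_i) = 3.72/2.51e-06 + 9.87/0.756 + 8.78/7.30 + 7.22/0.692 = 1.482e+06 d.
q = Δh / Σ(b_i/K_i) = 10.1 / 1.482e+06 = 6.815e-06 m/day.
In each layer the seepage velocity is v_i = q/n_i, so the layer transit time is t_i = b_i·n_i / q:
  layer 1 (clay): t_1 = 3.72 × 0.01 / 6.815e-06 = 5459 d
  layer 2 (fractured sandstone): t_2 = 9.87 × 0.15 / 6.815e-06 = 2.173e+05 d
  layer 3 (medium sand): t_3 = 8.78 × 0.31 / 6.815e-06 = 3.994e+05 d
  layer 4 (silty sand): t_4 = 7.22 × 0.21 / 6.815e-06 = 2.225e+05 d
Total t = Σ t_i = 8.446e+05 days = 2312 years.

2310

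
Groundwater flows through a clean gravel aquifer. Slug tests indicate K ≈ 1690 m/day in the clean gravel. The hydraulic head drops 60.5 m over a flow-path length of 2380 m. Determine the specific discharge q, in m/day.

Hydraulic gradient i = Δh / L = 60.5 / 2380 = 0.02542.
Specific discharge q = K · i = 1690 × 0.02542 = 42.96 m/day.

43.0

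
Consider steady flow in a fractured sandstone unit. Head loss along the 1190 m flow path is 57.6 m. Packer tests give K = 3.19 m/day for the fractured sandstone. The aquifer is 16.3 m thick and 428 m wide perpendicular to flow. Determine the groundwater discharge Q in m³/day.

Cross-sectional area A = 428 × 16.3 = 6976 m².
Hydraulic gradient i = Δh / L = 57.6 / 1190 = 0.04840.
Darcy's law: Q = K · A · i = 3.190 × 6976 × 0.04840 = 1077 m³/day.

1080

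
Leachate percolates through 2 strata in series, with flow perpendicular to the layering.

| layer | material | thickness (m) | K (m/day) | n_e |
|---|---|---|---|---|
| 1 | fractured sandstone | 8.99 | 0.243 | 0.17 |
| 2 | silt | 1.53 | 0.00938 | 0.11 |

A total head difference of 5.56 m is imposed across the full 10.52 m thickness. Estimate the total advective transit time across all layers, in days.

61.1

With flow normal to the layers, continuity requires the same specific discharge q through every layer.
Σ(b_i/K_i) = 8.99/0.243 + 1.53/0.00938 = 200.1 d.
q = Δh / Σ(b_i/K_i) = 5.56 / 200.1 = 0.02778 m/day.
In each layer the seepage velocity is v_i = q/n_i, so the layer transit time is t_i = b_i·n_i / q:
  layer 1 (fractured sandstone): t_1 = 8.99 × 0.17 / 0.02778 = 55.00 d
  layer 2 (silt): t_2 = 1.53 × 0.11 / 0.02778 = 6.057 d
Total t = Σ t_i = 61.06 days.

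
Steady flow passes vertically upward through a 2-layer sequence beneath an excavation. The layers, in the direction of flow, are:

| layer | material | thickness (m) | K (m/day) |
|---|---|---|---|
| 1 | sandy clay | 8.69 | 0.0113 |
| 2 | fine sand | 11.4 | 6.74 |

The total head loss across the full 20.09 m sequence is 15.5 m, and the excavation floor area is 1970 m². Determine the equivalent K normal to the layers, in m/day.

0.0261

Flow is perpendicular to layering, so the layers act in series and the equivalent K is the thickness-weighted harmonic mean.
Total thickness L = 8.69 + 11.4 = 20.09 m.
Σ(b_i/K_i) = 8.69/0.0113 + 11.4/6.74 = 770.7 d.
K_eq = L / Σ(b_i/K_i) = 20.09 / 770.7 = 0.02607 m/day.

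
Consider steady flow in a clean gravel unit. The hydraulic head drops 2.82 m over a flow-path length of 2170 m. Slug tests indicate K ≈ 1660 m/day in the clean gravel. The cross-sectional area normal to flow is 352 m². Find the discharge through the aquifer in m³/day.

759

Hydraulic gradient i = Δh / L = 2.82 / 2170 = 0.001300.
Darcy's law: Q = K · A · i = 1660 × 352.0 × 0.001300 = 759.3 m³/day.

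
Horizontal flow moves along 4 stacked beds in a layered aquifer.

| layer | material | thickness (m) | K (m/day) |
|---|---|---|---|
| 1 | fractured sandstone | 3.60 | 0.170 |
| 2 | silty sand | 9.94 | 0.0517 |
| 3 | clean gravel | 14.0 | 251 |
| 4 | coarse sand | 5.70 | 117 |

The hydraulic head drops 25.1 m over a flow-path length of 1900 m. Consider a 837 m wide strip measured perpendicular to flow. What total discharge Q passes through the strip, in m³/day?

46200

Flow is parallel to layering, so each bed carries its own Darcy discharge and the transmissivities add.
Σ(K_i·b_i) = 0.170×3.60 + 0.0517×9.94 + 251×14.0 + 117×5.70 = 4182 m²/day.
Hydraulic gradient i = Δh / L = 25.1 / 1900 = 0.01321.
Q = Σ(K_i·b_i) · W · i = 4182 × 837 × 0.01321 = 46242 m³/day.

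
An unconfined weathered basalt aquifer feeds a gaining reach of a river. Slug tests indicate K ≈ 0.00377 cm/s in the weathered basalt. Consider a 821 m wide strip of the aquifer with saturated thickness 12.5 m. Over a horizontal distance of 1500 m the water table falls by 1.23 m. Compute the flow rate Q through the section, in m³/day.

Convert K: 0.00377 cm/s × 864 = 3.257 m/day.
Cross-sectional area A = 821 × 12.5 = 10262 m².
Hydraulic gradient i = Δh / L = 1.23 / 1500 = 0.0008200.
Darcy's law: Q = K · A · i = 3.257 × 10262 × 0.0008200 = 27.41 m³/day.

27.4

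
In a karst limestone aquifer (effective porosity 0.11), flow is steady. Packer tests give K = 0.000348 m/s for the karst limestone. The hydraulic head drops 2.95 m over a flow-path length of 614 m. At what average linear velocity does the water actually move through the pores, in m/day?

1.31

Convert K: 0.000348 m/s × 86400 = 30.07 m/day.
Hydraulic gradient i = Δh / L = 2.95 / 614 = 0.004805.
Darcy flux q = K · i = 30.07 × 0.004805 = 0.1445 m/day.
Seepage velocity v = q / n_e = 0.1445 / 0.11 = 1.313 m/day.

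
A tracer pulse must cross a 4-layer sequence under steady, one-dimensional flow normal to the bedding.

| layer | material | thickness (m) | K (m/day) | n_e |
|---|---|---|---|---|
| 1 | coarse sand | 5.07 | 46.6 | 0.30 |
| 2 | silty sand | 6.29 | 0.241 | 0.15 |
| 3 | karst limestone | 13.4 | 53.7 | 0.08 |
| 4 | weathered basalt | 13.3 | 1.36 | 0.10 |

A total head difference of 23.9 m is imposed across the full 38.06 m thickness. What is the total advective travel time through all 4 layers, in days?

With flow normal to the layers, continuity requires the same specific discharge q through every layer.
Σ(b_i/K_i) = 5.07/46.6 + 6.29/0.241 + 13.4/53.7 + 13.3/1.36 = 36.24 d.
q = Δh / Σ(b_i/K_i) = 23.9 / 36.24 = 0.6595 m/day.
In each layer the seepage velocity is v_i = q/n_i, so the layer transit time is t_i = b_i·n_i / q:
  layer 1 (coarse sand): t_1 = 5.07 × 0.30 / 0.6595 = 2.306 d
  layer 2 (silty sand): t_2 = 6.29 × 0.15 / 0.6595 = 1.431 d
  layer 3 (karst limestone): t_3 = 13.4 × 0.08 / 0.6595 = 1.625 d
  layer 4 (weathered basalt): t_4 = 13.3 × 0.10 / 0.6595 = 2.017 d
Total t = Σ t_i = 7.379 days.

7.38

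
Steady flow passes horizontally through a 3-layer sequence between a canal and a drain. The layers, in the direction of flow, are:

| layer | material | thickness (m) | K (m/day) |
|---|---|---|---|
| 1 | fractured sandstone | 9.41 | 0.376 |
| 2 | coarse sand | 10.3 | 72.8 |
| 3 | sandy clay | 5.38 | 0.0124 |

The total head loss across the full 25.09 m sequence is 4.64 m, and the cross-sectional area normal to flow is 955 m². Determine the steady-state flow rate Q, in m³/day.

Flow is perpendicular to layering, so the layers act in series and the equivalent K is the thickness-weighted harmonic mean.
Total thickness L = 9.41 + 10.3 + 5.38 = 25.09 m.
Σ(b_i/K_i) = 9.41/0.376 + 10.3/72.8 + 5.38/0.0124 = 459.0 d.
K_eq = L / Σ(b_i/K_i) = 25.09 / 459.0 = 0.05466 m/day.
Q = K_eq · A · (Δh/L) = 0.05466 × 955 × (4.64/25.09) = 9.653 m³/day.

9.65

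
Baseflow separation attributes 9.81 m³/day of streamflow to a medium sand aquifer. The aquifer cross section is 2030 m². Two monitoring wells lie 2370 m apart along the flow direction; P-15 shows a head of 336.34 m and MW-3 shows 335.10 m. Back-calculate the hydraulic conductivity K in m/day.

Hydraulic gradient i = (336.34 − 335.10) / 2370 = 1.24 / 2370 = 0.0005232.
From Q = K·A·i, K = Q / (A·i) = 9.81 / (2030 × 0.0005232) = 9.236 m/day.

9.24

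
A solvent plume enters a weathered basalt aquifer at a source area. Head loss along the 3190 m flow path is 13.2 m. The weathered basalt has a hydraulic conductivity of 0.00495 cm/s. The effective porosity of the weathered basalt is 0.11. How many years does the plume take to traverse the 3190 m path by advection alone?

Convert K: 0.00495 cm/s × 864 = 4.277 m/day.
Hydraulic gradient i = Δh / L = 13.2 / 3190 = 0.004138.
Darcy flux q = K · i = 4.277 × 0.004138 = 0.01770 m/day.
Seepage velocity v = q / n_e = 0.01770 / 0.11 = 0.1609 m/day.
Travel time t = L / v = 3190 / 0.1609 = 19828 days = 54.29 years.

54.3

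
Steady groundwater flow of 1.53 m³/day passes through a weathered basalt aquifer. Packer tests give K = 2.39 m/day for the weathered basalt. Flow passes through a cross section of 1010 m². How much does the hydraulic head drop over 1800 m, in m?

1.14

From Q = K·A·i, i = Q / (K·A) = 1.53 / (2.390 × 1010) = 0.0006338.
Head loss Δh = i · L = 0.0006338 × 1800 = 1.141 m.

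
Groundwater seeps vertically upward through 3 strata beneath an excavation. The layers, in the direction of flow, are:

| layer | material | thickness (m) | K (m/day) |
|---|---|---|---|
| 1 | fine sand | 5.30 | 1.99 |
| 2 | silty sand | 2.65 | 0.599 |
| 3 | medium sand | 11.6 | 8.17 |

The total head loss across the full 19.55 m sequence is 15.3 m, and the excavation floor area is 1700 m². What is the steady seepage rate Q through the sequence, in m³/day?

Flow is perpendicular to layering, so the layers act in series and the equivalent K is the thickness-weighted harmonic mean.
Total thickness L = 5.30 + 2.65 + 11.6 = 19.55 m.
Σ(b_i/K_i) = 5.30/1.99 + 2.65/0.599 + 11.6/8.17 = 8.507 d.
K_eq = L / Σ(b_i/K_i) = 19.55 / 8.507 = 2.298 m/day.
Q = K_eq · A · (Δh/L) = 2.298 × 1700 × (15.3/19.55) = 3057 m³/day.

3060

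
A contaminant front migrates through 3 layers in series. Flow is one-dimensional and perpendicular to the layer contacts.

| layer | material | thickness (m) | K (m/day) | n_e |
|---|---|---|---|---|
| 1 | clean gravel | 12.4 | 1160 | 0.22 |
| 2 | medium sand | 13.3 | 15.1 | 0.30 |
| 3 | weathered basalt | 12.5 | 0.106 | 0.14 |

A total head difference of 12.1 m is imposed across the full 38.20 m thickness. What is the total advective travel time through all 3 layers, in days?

With flow normal to the layers, continuity requires the same specific discharge q through every layer.
Σ(b_i/K_i) = 12.4/1160 + 13.3/15.1 + 12.5/0.106 = 118.8 d.
q = Δh / Σ(b_i/K_i) = 12.1 / 118.8 = 0.1018 m/day.
In each layer the seepage velocity is v_i = q/n_i, so the layer transit time is t_i = b_i·n_i / q:
  layer 1 (clean gravel): t_1 = 12.4 × 0.22 / 0.1018 = 26.79 d
  layer 2 (medium sand): t_2 = 13.3 × 0.30 / 0.1018 = 39.18 d
  layer 3 (weathered basalt): t_3 = 12.5 × 0.14 / 0.1018 = 17.18 d
Total t = Σ t_i = 83.15 days.

83.2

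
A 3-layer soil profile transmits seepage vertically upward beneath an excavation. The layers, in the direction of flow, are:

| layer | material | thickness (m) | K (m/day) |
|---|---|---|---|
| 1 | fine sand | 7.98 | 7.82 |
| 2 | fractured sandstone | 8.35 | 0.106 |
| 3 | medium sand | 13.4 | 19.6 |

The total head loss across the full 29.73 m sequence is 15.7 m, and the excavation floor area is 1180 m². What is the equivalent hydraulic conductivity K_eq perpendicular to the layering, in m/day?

0.369

Flow is perpendicular to layering, so the layers act in series and the equivalent K is the thickness-weighted harmonic mean.
Total thickness L = 7.98 + 8.35 + 13.4 = 29.73 m.
Σ(b_i/K_i) = 7.98/7.82 + 8.35/0.106 + 13.4/19.6 = 80.48 d.
K_eq = L / Σ(b_i/K_i) = 29.73 / 80.48 = 0.3694 m/day.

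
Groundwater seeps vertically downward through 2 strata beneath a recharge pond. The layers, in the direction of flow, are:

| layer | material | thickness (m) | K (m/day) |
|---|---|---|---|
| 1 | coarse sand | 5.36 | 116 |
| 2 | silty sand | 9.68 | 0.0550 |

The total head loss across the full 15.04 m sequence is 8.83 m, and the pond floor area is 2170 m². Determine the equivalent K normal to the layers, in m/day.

0.0854

Flow is perpendicular to layering, so the layers act in series and the equivalent K is the thickness-weighted harmonic mean.
Total thickness L = 5.36 + 9.68 = 15.04 m.
Σ(b_i/K_i) = 5.36/116 + 9.68/0.0550 = 176.0 d.
K_eq = L / Σ(b_i/K_i) = 15.04 / 176.0 = 0.08543 m/day.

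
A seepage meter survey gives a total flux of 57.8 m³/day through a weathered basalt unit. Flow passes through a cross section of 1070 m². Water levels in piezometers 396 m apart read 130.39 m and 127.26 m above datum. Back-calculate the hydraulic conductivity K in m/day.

Hydraulic gradient i = (130.39 − 127.26) / 396 = 3.13 / 396 = 0.007904.
From Q = K·A·i, K = Q / (A·i) = 57.8 / (1070 × 0.007904) = 6.834 m/day.

6.83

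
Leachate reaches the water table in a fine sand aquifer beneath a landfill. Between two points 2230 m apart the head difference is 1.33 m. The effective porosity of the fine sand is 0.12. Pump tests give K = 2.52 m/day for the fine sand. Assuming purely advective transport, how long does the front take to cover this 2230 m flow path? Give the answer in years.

487

Hydraulic gradient i = Δh / L = 1.33 / 2230 = 0.0005964.
Darcy flux q = K · i = 2.520 × 0.0005964 = 0.001503 m/day.
Seepage velocity v = q / n_e = 0.001503 / 0.12 = 0.01252 m/day.
Travel time t = L / v = 2230 / 0.01252 = 1.780e+05 days = 487.5 years.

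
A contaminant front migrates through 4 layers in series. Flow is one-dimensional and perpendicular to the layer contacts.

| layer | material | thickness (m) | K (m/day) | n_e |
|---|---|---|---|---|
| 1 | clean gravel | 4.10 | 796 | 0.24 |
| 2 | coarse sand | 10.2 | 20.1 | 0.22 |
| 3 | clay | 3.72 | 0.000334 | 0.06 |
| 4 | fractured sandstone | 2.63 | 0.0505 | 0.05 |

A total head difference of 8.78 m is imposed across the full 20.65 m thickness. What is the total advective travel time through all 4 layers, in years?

12.5

With flow normal to the layers, continuity requires the same specific discharge q through every layer.
Σ(b_i/K_i) = 4.10/796 + 10.2/20.1 + 3.72/0.000334 + 2.63/0.0505 = 11190 d.
q = Δh / Σ(b_i/K_i) = 8.78 / 11190 = 0.0007846 m/day.
In each layer the seepage velocity is v_i = q/n_i, so the layer transit time is t_i = b_i·n_i / q:
  layer 1 (clean gravel): t_1 = 4.10 × 0.24 / 0.0007846 = 1254 d
  layer 2 (coarse sand): t_2 = 10.2 × 0.22 / 0.0007846 = 2860 d
  layer 3 (clay): t_3 = 3.72 × 0.06 / 0.0007846 = 284.5 d
  layer 4 (fractured sandstone): t_4 = 2.63 × 0.05 / 0.0007846 = 167.6 d
Total t = Σ t_i = 4566 days = 12.50 years.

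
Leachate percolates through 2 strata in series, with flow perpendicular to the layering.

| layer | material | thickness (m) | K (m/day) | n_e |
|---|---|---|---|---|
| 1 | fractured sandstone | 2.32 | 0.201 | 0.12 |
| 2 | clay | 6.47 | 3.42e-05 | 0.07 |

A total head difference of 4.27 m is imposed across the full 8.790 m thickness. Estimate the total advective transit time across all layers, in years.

With flow normal to the layers, continuity requires the same specific discharge q through every layer.
Σ(b_i/K_i) = 2.32/0.201 + 6.47/3.42e-05 = 1.892e+05 d.
q = Δh / Σ(b_i/K_i) = 4.27 / 1.892e+05 = 2.257e-05 m/day.
In each layer the seepage velocity is v_i = q/n_i, so the layer transit time is t_i = b_i·n_i / q:
  layer 1 (fractured sandstone): t_1 = 2.32 × 0.12 / 2.257e-05 = 12335 d
  layer 2 (clay): t_2 = 6.47 × 0.07 / 2.257e-05 = 20067 d
Total t = Σ t_i = 32402 days = 88.71 years.

88.7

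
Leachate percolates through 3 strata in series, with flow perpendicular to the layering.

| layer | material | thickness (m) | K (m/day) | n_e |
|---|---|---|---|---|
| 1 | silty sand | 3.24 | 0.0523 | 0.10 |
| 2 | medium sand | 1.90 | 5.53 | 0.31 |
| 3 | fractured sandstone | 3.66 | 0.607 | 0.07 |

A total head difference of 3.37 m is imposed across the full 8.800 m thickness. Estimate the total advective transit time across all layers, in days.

23.7

With flow normal to the layers, continuity requires the same specific discharge q through every layer.
Σ(b_i/K_i) = 3.24/0.0523 + 1.90/5.53 + 3.66/0.607 = 68.32 d.
q = Δh / Σ(b_i/K_i) = 3.37 / 68.32 = 0.04932 m/day.
In each layer the seepage velocity is v_i = q/n_i, so the layer transit time is t_i = b_i·n_i / q:
  layer 1 (silty sand): t_1 = 3.24 × 0.10 / 0.04932 = 6.569 d
  layer 2 (medium sand): t_2 = 1.90 × 0.31 / 0.04932 = 11.94 d
  layer 3 (fractured sandstone): t_3 = 3.66 × 0.07 / 0.04932 = 5.194 d
Total t = Σ t_i = 23.70 days.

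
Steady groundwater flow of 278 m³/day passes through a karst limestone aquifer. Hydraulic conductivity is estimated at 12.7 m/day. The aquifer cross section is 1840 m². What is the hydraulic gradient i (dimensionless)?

From Q = K·A·i, i = Q / (K·A) = 278 / (12.70 × 1840) = 0.01190.

0.0119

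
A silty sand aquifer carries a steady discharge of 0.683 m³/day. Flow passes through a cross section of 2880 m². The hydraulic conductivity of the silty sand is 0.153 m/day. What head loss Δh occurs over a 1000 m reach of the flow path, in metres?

From Q = K·A·i, i = Q / (K·A) = 0.683 / (0.1530 × 2880) = 0.001550.
Head loss Δh = i · L = 0.001550 × 1000 = 1.550 m.

1.55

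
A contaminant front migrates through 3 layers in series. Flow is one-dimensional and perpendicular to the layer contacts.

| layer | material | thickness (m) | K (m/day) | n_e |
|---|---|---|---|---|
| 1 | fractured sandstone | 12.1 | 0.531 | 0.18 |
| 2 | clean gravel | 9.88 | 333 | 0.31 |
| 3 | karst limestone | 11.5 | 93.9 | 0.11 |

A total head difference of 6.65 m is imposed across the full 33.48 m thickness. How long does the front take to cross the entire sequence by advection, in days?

With flow normal to the layers, continuity requires the same specific discharge q through every layer.
Σ(b_i/K_i) = 12.1/0.531 + 9.88/333 + 11.5/93.9 = 22.94 d.
q = Δh / Σ(b_i/K_i) = 6.65 / 22.94 = 0.2899 m/day.
In each layer the seepage velocity is v_i = q/n_i, so the layer transit time is t_i = b_i·n_i / q:
  layer 1 (fractured sandstone): t_1 = 12.1 × 0.18 / 0.2899 = 7.513 d
  layer 2 (clean gravel): t_2 = 9.88 × 0.31 / 0.2899 = 10.57 d
  layer 3 (karst limestone): t_3 = 11.5 × 0.11 / 0.2899 = 4.364 d
Total t = Σ t_i = 22.44 days.

22.4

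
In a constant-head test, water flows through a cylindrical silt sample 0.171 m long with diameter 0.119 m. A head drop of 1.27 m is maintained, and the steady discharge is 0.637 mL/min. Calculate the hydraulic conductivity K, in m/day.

0.0111

Cross-sectional area A = π·(d/2)² = π × (0.119/2)² = 0.01112 m².
Convert discharge: 0.637 mL/min = 1.062e-08 m³/s.
Darcy's law rearranged: K = Q·L / (A·Δh) = 1.062e-08 × 0.171 / (0.01112 × 1.27) = 1.285e-07 m/s = 0.01110 m/day.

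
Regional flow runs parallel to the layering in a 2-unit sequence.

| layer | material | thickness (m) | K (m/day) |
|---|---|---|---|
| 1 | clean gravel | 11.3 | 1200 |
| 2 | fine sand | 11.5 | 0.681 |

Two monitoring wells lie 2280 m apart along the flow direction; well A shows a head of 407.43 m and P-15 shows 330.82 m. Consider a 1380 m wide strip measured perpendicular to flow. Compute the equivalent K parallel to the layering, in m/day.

Flow is parallel to layering, so each bed carries its own Darcy discharge and the transmissivities add.
Σ(K_i·b_i) = 1200×11.3 + 0.681×11.5 = 13568 m²/day.
Total thickness b = 22.80 m, so K_eq = Σ(K_i·b_i)/b = 595.1 m/day.

595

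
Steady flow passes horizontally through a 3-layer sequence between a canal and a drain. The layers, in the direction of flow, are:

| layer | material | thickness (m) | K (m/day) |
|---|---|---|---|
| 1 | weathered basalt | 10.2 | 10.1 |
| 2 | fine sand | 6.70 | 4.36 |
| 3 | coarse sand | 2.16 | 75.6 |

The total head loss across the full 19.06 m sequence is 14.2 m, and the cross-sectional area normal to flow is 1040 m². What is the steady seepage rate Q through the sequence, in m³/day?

5730

Flow is perpendicular to layering, so the layers act in series and the equivalent K is the thickness-weighted harmonic mean.
Total thickness L = 10.2 + 6.70 + 2.16 = 19.06 m.
Σ(b_i/K_i) = 10.2/10.1 + 6.70/4.36 + 2.16/75.6 = 2.575 d.
K_eq = L / Σ(b_i/K_i) = 19.06 / 2.575 = 7.401 m/day.
Q = K_eq · A · (Δh/L) = 7.401 × 1040 × (14.2/19.06) = 5735 m³/day.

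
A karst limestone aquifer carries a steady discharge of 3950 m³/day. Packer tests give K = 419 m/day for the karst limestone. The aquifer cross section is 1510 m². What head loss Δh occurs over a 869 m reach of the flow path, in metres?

5.43

From Q = K·A·i, i = Q / (K·A) = 3950 / (419.0 × 1510) = 0.006243.
Head loss Δh = i · L = 0.006243 × 869 = 5.425 m.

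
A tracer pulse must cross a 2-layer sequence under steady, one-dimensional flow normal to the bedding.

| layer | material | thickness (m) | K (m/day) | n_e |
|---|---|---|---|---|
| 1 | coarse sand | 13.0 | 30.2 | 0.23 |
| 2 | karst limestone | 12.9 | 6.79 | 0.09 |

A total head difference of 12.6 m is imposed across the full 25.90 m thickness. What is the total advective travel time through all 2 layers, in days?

With flow normal to the layers, continuity requires the same specific discharge q through every layer.
Σ(b_i/K_i) = 13.0/30.2 + 12.9/6.79 = 2.330 d.
q = Δh / Σ(b_i/K_i) = 12.6 / 2.330 = 5.407 m/day.
In each layer the seepage velocity is v_i = q/n_i, so the layer transit time is t_i = b_i·n_i / q:
  layer 1 (coarse sand): t_1 = 13.0 × 0.23 / 5.407 = 0.5530 d
  layer 2 (karst limestone): t_2 = 12.9 × 0.09 / 5.407 = 0.2147 d
Total t = Σ t_i = 0.7677 days.

0.768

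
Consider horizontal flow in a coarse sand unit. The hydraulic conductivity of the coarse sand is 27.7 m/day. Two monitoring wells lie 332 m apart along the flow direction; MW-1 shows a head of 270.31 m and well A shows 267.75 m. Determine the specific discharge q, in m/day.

0.214

Hydraulic gradient i = (270.31 − 267.75) / 332 = 2.56 / 332 = 0.007711.
Specific discharge q = K · i = 27.70 × 0.007711 = 0.2136 m/day.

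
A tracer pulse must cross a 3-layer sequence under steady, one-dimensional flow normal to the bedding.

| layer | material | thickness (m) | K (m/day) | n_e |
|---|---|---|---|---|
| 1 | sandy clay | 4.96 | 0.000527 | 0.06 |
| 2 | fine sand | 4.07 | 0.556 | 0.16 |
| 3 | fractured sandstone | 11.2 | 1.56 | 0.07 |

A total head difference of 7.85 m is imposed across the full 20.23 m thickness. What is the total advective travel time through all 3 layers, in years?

With flow normal to the layers, continuity requires the same specific discharge q through every layer.
Σ(b_i/K_i) = 4.96/0.000527 + 4.07/0.556 + 11.2/1.56 = 9426 d.
q = Δh / Σ(b_i/K_i) = 7.85 / 9426 = 0.0008328 m/day.
In each layer the seepage velocity is v_i = q/n_i, so the layer transit time is t_i = b_i·n_i / q:
  layer 1 (sandy clay): t_1 = 4.96 × 0.06 / 0.0008328 = 357.4 d
  layer 2 (fine sand): t_2 = 4.07 × 0.16 / 0.0008328 = 782.0 d
  layer 3 (fractured sandstone): t_3 = 11.2 × 0.07 / 0.0008328 = 941.4 d
Total t = Σ t_i = 2081 days = 5.697 years.

5.70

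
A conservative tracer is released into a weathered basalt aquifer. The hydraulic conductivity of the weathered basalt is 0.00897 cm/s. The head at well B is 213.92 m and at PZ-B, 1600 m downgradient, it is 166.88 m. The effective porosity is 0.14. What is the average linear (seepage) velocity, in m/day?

1.63

Convert K: 0.00897 cm/s × 864 = 7.750 m/day.
Hydraulic gradient i = (213.92 − 166.88) / 1600 = 47.04 / 1600 = 0.02940.
Darcy flux q = K · i = 7.750 × 0.02940 = 0.2279 m/day.
Seepage velocity v = q / n_e = 0.2279 / 0.14 = 1.628 m/day.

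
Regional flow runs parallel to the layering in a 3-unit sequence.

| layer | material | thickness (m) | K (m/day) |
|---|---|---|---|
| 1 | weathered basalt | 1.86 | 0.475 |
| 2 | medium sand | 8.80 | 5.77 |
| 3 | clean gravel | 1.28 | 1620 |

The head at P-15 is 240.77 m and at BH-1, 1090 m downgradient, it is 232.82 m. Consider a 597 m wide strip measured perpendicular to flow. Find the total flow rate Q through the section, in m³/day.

Flow is parallel to layering, so each bed carries its own Darcy discharge and the transmissivities add.
Σ(K_i·b_i) = 0.475×1.86 + 5.77×8.80 + 1620×1.28 = 2125 m²/day.
Hydraulic gradient i = (240.77 − 232.82) / 1090 = 7.95 / 1090 = 0.007294.
Q = Σ(K_i·b_i) · W · i = 2125 × 597 × 0.007294 = 9254 m³/day.

9250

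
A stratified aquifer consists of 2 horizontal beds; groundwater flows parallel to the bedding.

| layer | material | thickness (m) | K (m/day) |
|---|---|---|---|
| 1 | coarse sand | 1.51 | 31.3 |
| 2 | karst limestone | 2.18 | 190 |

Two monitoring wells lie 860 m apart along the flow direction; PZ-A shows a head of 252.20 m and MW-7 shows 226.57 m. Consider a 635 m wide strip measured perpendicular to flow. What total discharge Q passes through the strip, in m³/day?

8730

Flow is parallel to layering, so each bed carries its own Darcy discharge and the transmissivities add.
Σ(K_i·b_i) = 31.3×1.51 + 190×2.18 = 461.5 m²/day.
Hydraulic gradient i = (252.20 − 226.57) / 860 = 25.63 / 860 = 0.02980.
Q = Σ(K_i·b_i) · W · i = 461.5 × 635 × 0.02980 = 8733 m³/day.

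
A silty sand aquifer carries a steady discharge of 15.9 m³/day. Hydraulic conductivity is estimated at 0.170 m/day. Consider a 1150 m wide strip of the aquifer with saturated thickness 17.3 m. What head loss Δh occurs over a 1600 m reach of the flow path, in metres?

Cross-sectional area A = 1150 × 17.3 = 19895 m².
From Q = K·A·i, i = Q / (K·A) = 15.9 / (0.1700 × 19895) = 0.004701.
Head loss Δh = i · L = 0.004701 × 1600 = 7.522 m.

7.52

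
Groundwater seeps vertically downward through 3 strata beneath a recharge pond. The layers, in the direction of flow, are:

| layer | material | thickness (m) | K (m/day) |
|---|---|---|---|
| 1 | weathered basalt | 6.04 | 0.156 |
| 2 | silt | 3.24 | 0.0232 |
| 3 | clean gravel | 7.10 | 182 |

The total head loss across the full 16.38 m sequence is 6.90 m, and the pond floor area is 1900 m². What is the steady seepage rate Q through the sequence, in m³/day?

Flow is perpendicular to layering, so the layers act in series and the equivalent K is the thickness-weighted harmonic mean.
Total thickness L = 6.04 + 3.24 + 7.10 = 16.38 m.
Σ(b_i/K_i) = 6.04/0.156 + 3.24/0.0232 + 7.10/182 = 178.4 d.
K_eq = L / Σ(b_i/K_i) = 16.38 / 178.4 = 0.09181 m/day.
Q = K_eq · A · (Δh/L) = 0.09181 × 1900 × (6.90/16.38) = 73.48 m³/day.

73.5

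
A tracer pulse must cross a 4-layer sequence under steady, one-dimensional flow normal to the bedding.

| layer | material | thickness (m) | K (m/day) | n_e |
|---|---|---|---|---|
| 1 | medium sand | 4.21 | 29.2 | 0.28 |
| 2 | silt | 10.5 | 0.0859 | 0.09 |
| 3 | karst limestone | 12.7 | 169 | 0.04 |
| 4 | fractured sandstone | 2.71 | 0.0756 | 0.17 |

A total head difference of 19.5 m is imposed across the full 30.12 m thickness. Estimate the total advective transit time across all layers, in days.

With flow normal to the layers, continuity requires the same specific discharge q through every layer.
Σ(b_i/K_i) = 4.21/29.2 + 10.5/0.0859 + 12.7/169 + 2.71/0.0756 = 158.3 d.
q = Δh / Σ(b_i/K_i) = 19.5 / 158.3 = 0.1232 m/day.
In each layer the seepage velocity is v_i = q/n_i, so the layer transit time is t_i = b_i·n_i / q:
  layer 1 (medium sand): t_1 = 4.21 × 0.28 / 0.1232 = 9.570 d
  layer 2 (silt): t_2 = 10.5 × 0.09 / 0.1232 = 7.672 d
  layer 3 (karst limestone): t_3 = 12.7 × 0.04 / 0.1232 = 4.124 d
  layer 4 (fractured sandstone): t_4 = 2.71 × 0.17 / 0.1232 = 3.740 d
Total t = Σ t_i = 25.10 days.

25.1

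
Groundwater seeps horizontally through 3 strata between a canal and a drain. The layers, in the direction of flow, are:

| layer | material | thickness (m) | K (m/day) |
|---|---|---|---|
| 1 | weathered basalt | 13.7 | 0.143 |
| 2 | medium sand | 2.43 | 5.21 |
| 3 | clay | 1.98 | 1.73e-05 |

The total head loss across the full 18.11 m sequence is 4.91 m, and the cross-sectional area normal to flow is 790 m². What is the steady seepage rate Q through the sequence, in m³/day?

Flow is perpendicular to layering, so the layers act in series and the equivalent K is the thickness-weighted harmonic mean.
Total thickness L = 13.7 + 2.43 + 1.98 = 18.11 m.
Σ(b_i/K_i) = 13.7/0.143 + 2.43/5.21 + 1.98/1.73e-05 = 1.145e+05 d.
K_eq = L / Σ(b_i/K_i) = 18.11 / 1.145e+05 = 0.0001581 m/day.
Q = K_eq · A · (Δh/L) = 0.0001581 × 790 × (4.91/18.11) = 0.03386 m³/day.

0.0339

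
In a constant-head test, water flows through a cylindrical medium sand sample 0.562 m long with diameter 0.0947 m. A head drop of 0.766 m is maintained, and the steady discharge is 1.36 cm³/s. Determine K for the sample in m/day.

12.2

Cross-sectional area A = π·(d/2)² = π × (0.0947/2)² = 0.007044 m².
Convert discharge: 1.36 cm³/s = 1.360e-06 m³/s.
Darcy's law rearranged: K = Q·L / (A·Δh) = 1.360e-06 × 0.562 / (0.007044 × 0.766) = 0.0001417 m/s = 12.24 m/day.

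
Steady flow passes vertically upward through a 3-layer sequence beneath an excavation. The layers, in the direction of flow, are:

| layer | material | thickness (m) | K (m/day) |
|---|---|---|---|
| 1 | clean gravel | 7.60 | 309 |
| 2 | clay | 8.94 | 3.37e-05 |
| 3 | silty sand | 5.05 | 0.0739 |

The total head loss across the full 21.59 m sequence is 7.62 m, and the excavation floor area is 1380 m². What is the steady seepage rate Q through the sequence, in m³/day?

Flow is perpendicular to layering, so the layers act in series and the equivalent K is the thickness-weighted harmonic mean.
Total thickness L = 7.60 + 8.94 + 5.05 = 21.59 m.
Σ(b_i/K_i) = 7.60/309 + 8.94/3.37e-05 + 5.05/0.0739 = 2.654e+05 d.
K_eq = L / Σ(b_i/K_i) = 21.59 / 2.654e+05 = 8.136e-05 m/day.
Q = K_eq · A · (Δh/L) = 8.136e-05 × 1380 × (7.62/21.59) = 0.03963 m³/day.

0.0396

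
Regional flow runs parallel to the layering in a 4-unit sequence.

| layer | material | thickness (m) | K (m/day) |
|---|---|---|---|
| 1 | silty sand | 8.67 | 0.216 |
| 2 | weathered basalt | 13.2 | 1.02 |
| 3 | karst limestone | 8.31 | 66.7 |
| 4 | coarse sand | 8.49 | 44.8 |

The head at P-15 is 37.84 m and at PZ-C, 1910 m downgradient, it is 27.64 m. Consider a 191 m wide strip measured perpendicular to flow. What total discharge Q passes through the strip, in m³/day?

969

Flow is parallel to layering, so each bed carries its own Darcy discharge and the transmissivities add.
Σ(K_i·b_i) = 0.216×8.67 + 1.02×13.2 + 66.7×8.31 + 44.8×8.49 = 950.0 m²/day.
Hydraulic gradient i = (37.84 − 27.64) / 1910 = 10.2 / 1910 = 0.005340.
Q = Σ(K_i·b_i) · W · i = 950.0 × 191 × 0.005340 = 969.0 m³/day.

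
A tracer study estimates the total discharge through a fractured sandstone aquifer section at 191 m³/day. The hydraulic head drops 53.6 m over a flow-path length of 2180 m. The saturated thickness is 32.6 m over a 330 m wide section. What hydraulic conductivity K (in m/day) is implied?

0.722

Cross-sectional area A = 330 × 32.6 = 10758 m².
Hydraulic gradient i = Δh / L = 53.6 / 2180 = 0.02459.
From Q = K·A·i, K = Q / (A·i) = 191 / (10758 × 0.02459) = 0.7221 m/day.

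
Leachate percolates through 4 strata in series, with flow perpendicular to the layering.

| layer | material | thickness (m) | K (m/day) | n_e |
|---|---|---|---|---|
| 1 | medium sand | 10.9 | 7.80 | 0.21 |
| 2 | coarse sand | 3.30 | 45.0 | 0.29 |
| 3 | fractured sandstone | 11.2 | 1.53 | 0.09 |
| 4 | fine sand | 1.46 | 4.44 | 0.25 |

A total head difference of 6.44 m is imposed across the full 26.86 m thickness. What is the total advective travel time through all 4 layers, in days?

6.54

With flow normal to the layers, continuity requires the same specific discharge q through every layer.
Σ(b_i/K_i) = 10.9/7.80 + 3.30/45.0 + 11.2/1.53 + 1.46/4.44 = 9.120 d.
q = Δh / Σ(b_i/K_i) = 6.44 / 9.120 = 0.7062 m/day.
In each layer the seepage velocity is v_i = q/n_i, so the layer transit time is t_i = b_i·n_i / q:
  layer 1 (medium sand): t_1 = 10.9 × 0.21 / 0.7062 = 3.242 d
  layer 2 (coarse sand): t_2 = 3.30 × 0.29 / 0.7062 = 1.355 d
  layer 3 (fractured sandstone): t_3 = 11.2 × 0.09 / 0.7062 = 1.427 d
  layer 4 (fine sand): t_4 = 1.46 × 0.25 / 0.7062 = 0.5169 d
Total t = Σ t_i = 6.541 days.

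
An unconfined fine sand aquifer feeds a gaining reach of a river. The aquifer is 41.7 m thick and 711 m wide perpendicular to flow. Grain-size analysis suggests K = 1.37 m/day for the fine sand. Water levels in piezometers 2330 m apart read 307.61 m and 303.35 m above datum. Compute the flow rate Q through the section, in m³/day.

74.3

Cross-sectional area A = 711 × 41.7 = 29649 m².
Hydraulic gradient i = (307.61 − 303.35) / 2330 = 4.26 / 2330 = 0.001828.
Darcy's law: Q = K · A · i = 1.370 × 29649 × 0.001828 = 74.26 m³/day.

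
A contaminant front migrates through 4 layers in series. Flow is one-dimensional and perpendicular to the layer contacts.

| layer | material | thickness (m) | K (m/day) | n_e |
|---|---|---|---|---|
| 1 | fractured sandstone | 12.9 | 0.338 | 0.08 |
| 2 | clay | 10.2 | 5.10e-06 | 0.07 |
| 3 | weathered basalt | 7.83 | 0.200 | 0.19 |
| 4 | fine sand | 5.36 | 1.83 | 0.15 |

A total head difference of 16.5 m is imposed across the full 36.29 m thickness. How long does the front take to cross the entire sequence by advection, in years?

With flow normal to the layers, continuity requires the same specific discharge q through every layer.
Σ(b_i/K_i) = 12.9/0.338 + 10.2/5.10e-06 + 7.83/0.200 + 5.36/1.83 = 2.000e+06 d.
q = Δh / Σ(b_i/K_i) = 16.5 / 2.000e+06 = 8.250e-06 m/day.
In each layer the seepage velocity is v_i = q/n_i, so the layer transit time is t_i = b_i·n_i / q:
  layer 1 (fractured sandstone): t_1 = 12.9 × 0.08 / 8.250e-06 = 1.251e+05 d
  layer 2 (clay): t_2 = 10.2 × 0.07 / 8.250e-06 = 86549 d
  layer 3 (weathered basalt): t_3 = 7.83 × 0.19 / 8.250e-06 = 1.803e+05 d
  layer 4 (fine sand): t_4 = 5.36 × 0.15 / 8.250e-06 = 97458 d
Total t = Σ t_i = 4.894e+05 days = 1340 years.

1340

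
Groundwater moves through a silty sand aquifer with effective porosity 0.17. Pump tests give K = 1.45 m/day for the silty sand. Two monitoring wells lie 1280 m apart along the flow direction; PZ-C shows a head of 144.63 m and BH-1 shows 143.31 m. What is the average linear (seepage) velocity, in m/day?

0.00880

Hydraulic gradient i = (144.63 − 143.31) / 1280 = 1.32 / 1280 = 0.001031.
Darcy flux q = K · i = 1.450 × 0.001031 = 0.001495 m/day.
Seepage velocity v = q / n_e = 0.001495 / 0.17 = 0.008796 m/day.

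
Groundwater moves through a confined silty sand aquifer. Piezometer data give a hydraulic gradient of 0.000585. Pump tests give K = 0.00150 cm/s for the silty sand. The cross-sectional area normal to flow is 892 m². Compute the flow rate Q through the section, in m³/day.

Convert K: 0.00150 cm/s × 864 = 1.296 m/day.
Hydraulic gradient i = 0.000585.
Darcy's law: Q = K · A · i = 1.296 × 892.0 × 0.0005850 = 0.6763 m³/day.

0.676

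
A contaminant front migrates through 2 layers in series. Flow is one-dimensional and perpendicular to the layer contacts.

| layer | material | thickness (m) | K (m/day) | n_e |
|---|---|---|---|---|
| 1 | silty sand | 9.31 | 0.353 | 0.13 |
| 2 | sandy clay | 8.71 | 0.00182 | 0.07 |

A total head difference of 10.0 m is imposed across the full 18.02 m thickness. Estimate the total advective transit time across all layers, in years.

2.40

With flow normal to the layers, continuity requires the same specific discharge q through every layer.
Σ(b_i/K_i) = 9.31/0.353 + 8.71/0.00182 = 4812 d.
q = Δh / Σ(b_i/K_i) = 10.0 / 4812 = 0.002078 m/day.
In each layer the seepage velocity is v_i = q/n_i, so the layer transit time is t_i = b_i·n_i / q:
  layer 1 (silty sand): t_1 = 9.31 × 0.13 / 0.002078 = 582.4 d
  layer 2 (sandy clay): t_2 = 8.71 × 0.07 / 0.002078 = 293.4 d
Total t = Σ t_i = 875.8 days = 2.398 years.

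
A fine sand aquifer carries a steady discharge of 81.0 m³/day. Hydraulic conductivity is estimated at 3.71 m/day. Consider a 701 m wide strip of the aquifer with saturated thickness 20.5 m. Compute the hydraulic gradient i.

Cross-sectional area A = 701 × 20.5 = 14370 m².
From Q = K·A·i, i = Q / (K·A) = 81.0 / (3.710 × 14370) = 0.001519.

0.00152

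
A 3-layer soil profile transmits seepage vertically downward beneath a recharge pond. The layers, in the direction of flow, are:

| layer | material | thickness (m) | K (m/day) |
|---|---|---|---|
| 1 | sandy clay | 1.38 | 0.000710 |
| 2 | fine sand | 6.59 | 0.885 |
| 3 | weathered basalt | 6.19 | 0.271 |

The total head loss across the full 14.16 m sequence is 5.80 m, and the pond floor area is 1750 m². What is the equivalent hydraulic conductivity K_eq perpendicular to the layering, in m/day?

0.00717

Flow is perpendicular to layering, so the layers act in series and the equivalent K is the thickness-weighted harmonic mean.
Total thickness L = 1.38 + 6.59 + 6.19 = 14.16 m.
Σ(b_i/K_i) = 1.38/0.000710 + 6.59/0.885 + 6.19/0.271 = 1974 d.
K_eq = L / Σ(b_i/K_i) = 14.16 / 1974 = 0.007173 m/day.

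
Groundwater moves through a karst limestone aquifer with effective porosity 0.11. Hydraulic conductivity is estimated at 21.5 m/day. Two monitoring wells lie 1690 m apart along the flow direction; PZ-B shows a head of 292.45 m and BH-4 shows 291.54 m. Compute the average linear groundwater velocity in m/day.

Hydraulic gradient i = (292.45 − 291.54) / 1690 = 0.91 / 1690 = 0.0005385.
Darcy flux q = K · i = 21.50 × 0.0005385 = 0.01158 m/day.
Seepage velocity v = q / n_e = 0.01158 / 0.11 = 0.1052 m/day.

0.105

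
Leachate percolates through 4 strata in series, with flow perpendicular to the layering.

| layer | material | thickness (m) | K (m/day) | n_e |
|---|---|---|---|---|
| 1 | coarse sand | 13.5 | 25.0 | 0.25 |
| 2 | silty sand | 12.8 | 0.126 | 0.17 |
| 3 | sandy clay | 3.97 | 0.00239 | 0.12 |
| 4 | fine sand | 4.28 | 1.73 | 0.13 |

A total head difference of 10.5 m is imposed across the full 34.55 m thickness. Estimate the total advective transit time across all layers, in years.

3.03

With flow normal to the layers, continuity requires the same specific discharge q through every layer.
Σ(b_i/K_i) = 13.5/25.0 + 12.8/0.126 + 3.97/0.00239 + 4.28/1.73 = 1766 d.
q = Δh / Σ(b_i/K_i) = 10.5 / 1766 = 0.005947 m/day.
In each layer the seepage velocity is v_i = q/n_i, so the layer transit time is t_i = b_i·n_i / q:
  layer 1 (coarse sand): t_1 = 13.5 × 0.25 / 0.005947 = 567.5 d
  layer 2 (silty sand): t_2 = 12.8 × 0.17 / 0.005947 = 365.9 d
  layer 3 (sandy clay): t_3 = 3.97 × 0.12 / 0.005947 = 80.11 d
  layer 4 (fine sand): t_4 = 4.28 × 0.13 / 0.005947 = 93.56 d
Total t = Σ t_i = 1107 days = 3.031 years.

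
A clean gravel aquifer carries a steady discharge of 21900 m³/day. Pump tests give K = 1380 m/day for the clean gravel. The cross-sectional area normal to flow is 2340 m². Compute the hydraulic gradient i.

0.00678

From Q = K·A·i, i = Q / (K·A) = 21900 / (1380 × 2340) = 0.006782.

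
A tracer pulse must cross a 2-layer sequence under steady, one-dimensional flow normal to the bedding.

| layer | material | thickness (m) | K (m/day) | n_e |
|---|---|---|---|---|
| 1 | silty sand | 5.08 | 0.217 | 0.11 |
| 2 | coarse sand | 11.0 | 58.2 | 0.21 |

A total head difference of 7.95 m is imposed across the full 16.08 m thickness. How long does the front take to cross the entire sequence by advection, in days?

8.52

With flow normal to the layers, continuity requires the same specific discharge q through every layer.
Σ(b_i/K_i) = 5.08/0.217 + 11.0/58.2 = 23.60 d.
q = Δh / Σ(b_i/K_i) = 7.95 / 23.60 = 0.3369 m/day.
In each layer the seepage velocity is v_i = q/n_i, so the layer transit time is t_i = b_i·n_i / q:
  layer 1 (silty sand): t_1 = 5.08 × 0.11 / 0.3369 = 1.659 d
  layer 2 (coarse sand): t_2 = 11.0 × 0.21 / 0.3369 = 6.857 d
Total t = Σ t_i = 8.516 days.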